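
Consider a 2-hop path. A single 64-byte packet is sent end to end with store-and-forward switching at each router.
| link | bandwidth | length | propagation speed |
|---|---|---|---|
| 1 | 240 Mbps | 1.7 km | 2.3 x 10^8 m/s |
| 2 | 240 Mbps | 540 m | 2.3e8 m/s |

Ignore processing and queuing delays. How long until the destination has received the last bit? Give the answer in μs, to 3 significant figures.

14.0 μs

L = 64 × 8 = 512 bits.
Transmission delay per hop = L/R = 512/240000000 = 2.13333 μs; 2 hops → 4.26667 μs.
Propagation delays (d/s per hop): 7.3913, 2.34783 μs; sum = 9.73913 μs.
End-to-end = 14.0 μs.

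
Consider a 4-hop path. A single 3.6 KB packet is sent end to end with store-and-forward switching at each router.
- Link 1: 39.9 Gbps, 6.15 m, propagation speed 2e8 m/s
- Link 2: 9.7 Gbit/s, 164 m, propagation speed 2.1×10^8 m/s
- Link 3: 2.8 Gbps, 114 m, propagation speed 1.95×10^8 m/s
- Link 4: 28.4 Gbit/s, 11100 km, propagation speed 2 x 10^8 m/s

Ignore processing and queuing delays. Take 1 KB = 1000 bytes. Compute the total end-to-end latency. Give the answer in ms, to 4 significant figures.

55.52 ms

L = 28800 bits.
Transmission delays (L/R per hop): 0.000721805, 0.00296907, 0.0102857, 0.00101408 ms; sum = 0.0149907 ms.
Propagation delays (d/s per hop): 3.075e-05, 0.000780952, 0.000584615, 55.5 ms; sum = 55.5014 ms.
End-to-end = 55.52 ms.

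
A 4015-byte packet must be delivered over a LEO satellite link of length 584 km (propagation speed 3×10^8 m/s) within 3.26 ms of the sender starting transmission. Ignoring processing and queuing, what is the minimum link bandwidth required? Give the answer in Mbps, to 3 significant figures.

L = 32120 bits.
Propagation delay = 584000 / 300000000 = 1.94667 ms.
Transmission budget = 3.26 − 1.94667 = 1.31333 ms.
R ≥ L / t_tx = 32120 bits / 0.00131333 s = 24.5 Mbps.

24.5 Mbps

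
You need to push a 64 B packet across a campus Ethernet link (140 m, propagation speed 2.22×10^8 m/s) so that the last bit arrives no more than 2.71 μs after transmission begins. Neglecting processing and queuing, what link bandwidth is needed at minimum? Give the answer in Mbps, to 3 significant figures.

L = 512 bits.
Propagation delay = 140 / 2.22e+08 = 0.630631 μs.
Transmission budget = 2.71 − 0.630631 = 2.07937 μs.
R ≥ L / t_tx = 512 bits / 2.07937e-06 s = 246 Mbps.

246 Mbps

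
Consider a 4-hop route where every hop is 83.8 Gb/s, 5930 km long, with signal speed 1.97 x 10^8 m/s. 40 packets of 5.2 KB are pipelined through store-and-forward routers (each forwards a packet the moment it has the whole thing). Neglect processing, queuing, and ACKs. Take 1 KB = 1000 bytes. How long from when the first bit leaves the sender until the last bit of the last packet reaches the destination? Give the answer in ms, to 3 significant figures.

120 ms

Per-hop transmission t_tx = L/R = 41600/83800000000 = 0.00049642 ms.
Per-hop propagation t_prop = 5930000/197000000 = 30.1015 ms.
Pipeline fill: first packet needs 4·t_tx to clear all hops; remaining 39 packets each add one t_tx.
Total = (4+40-1)·t_tx + 4·t_prop = 43·0.00049642 + 4·30.1015 = 120 ms.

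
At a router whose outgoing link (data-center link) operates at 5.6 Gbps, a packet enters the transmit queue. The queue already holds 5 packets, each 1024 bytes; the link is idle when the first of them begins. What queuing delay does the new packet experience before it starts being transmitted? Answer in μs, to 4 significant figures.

Each queued packet: L/R = 8192/5600000000 = 1.46286 μs.
5 queued → 7.31429 μs.
Queuing delay = 7.314 μs.

7.314 μs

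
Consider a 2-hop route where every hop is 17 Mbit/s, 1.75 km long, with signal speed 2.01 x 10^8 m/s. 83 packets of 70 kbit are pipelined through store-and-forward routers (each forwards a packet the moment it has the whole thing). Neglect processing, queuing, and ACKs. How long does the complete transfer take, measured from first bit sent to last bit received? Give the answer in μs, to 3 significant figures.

346000 μs

Per-hop transmission t_tx = L/R = 70000/17000000 = 4117.65 μs.
Per-hop propagation t_prop = 1750/2.01e+08 = 8.70647 μs.
Pipeline fill: first packet needs 2·t_tx to clear all hops; remaining 82 packets each add one t_tx.
Total = (2+83-1)·t_tx + 2·t_prop = 84·4117.65 + 2·8.70647 = 346000 μs.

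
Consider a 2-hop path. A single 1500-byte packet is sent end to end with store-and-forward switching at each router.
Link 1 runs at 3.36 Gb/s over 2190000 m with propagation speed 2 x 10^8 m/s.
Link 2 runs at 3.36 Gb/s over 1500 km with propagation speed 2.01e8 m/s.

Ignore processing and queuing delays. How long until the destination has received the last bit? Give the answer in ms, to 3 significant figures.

18.4 ms

L = 1500 × 8 = 12000 bits.
Transmission delay per hop = L/R = 12000/3360000000 = 0.00357143 ms; 2 hops → 0.00714286 ms.
Propagation delays (d/s per hop): 10.95, 7.46269 ms; sum = 18.4127 ms.
End-to-end = 18.4 ms.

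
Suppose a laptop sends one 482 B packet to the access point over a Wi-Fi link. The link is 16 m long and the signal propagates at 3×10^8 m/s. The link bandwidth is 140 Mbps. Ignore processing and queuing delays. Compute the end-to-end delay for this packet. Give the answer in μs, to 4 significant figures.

27.60 μs

L = 482 × 8 = 3856 bits.
Transmission delay = L/R = 3856 / 140000000 = 27.5429 μs.
Propagation delay = d/s = 16 m / 300000000 m/s = 0.0533333 μs.
Total = 27.60 μs.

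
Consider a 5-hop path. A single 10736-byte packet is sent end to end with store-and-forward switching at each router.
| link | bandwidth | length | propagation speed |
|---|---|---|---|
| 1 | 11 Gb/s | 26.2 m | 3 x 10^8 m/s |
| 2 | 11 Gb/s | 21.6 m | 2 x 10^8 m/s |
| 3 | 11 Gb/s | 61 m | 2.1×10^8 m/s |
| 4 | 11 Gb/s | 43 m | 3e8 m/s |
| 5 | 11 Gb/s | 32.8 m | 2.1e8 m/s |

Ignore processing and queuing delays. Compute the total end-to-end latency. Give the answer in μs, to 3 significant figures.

39.8 μs

L = 10736 × 8 = 85888 bits.
Transmission delay per hop = L/R = 85888/11000000000 = 7.808 μs; 5 hops → 39.04 μs.
Propagation delays (d/s per hop): 0.0873333, 0.108, 0.290476, 0.143333, 0.15619 μs; sum = 0.785333 μs.
End-to-end = 39.8 μs.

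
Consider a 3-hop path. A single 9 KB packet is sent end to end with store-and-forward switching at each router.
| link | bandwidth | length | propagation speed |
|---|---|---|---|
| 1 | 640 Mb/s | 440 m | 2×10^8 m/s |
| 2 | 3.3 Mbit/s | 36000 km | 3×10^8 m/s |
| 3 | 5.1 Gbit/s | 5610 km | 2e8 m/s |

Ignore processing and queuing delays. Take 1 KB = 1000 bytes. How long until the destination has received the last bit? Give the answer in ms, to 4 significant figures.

L = 72000 bits.
Transmission delays (L/R per hop): 0.1125, 21.8182, 0.0141176 ms; sum = 21.9448 ms.
Propagation delays (d/s per hop): 0.0022, 120, 28.05 ms; sum = 148.052 ms.
End-to-end = 170.0 ms.

170.0 ms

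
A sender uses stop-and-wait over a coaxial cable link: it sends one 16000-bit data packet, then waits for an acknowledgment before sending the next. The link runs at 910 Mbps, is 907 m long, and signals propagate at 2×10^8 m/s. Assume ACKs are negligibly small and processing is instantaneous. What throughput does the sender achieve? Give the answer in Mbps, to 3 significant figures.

t_tx = L/R = 16000/910000000 = 1.75824e-05 s.
t_prop = 907/200000000 = 4.535e-06 s; RTT = 9.07e-06 s.
Cycle = t_tx + RTT = 2.66524e-05 s.
Throughput = L / cycle = 16000 / 2.66524e-05 = 600 Mbps.

600 Mbps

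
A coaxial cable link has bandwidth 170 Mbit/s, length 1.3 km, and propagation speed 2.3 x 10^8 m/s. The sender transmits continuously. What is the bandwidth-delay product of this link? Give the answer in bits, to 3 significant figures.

961 bits

Propagation delay = 1300 / 2.3e+08 = 5.65217e-06 s.
BDP = R × t_prop = 170000000 × 5.65217e-06 = 960.87 bits.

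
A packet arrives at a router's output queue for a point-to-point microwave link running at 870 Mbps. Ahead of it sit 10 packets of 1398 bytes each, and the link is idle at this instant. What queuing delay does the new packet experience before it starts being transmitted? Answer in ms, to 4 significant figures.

0.1286 ms

Each queued packet: L/R = 11184/870000000 = 0.0128552 ms.
10 queued → 0.128552 ms.
Queuing delay = 0.1286 ms.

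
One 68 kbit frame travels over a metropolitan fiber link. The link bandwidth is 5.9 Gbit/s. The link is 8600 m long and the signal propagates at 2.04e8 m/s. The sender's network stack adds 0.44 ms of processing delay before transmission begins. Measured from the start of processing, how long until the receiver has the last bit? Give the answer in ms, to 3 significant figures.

0.494 ms

L = 68000 bits.
Transmission delay = L/R = 68000 / 5900000000 = 0.0115254 ms.
Propagation delay = d/s = 8600 m / 204000000 m/s = 0.0421569 ms.
Plus processing delay 0.44 ms = 0.44 ms.
Total = 0.494 ms.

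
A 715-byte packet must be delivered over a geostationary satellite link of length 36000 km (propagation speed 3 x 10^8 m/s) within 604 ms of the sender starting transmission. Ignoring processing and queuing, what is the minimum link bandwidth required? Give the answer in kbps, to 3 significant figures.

L = 5720 bits.
Propagation delay = 36000000 / 300000000 = 120 ms.
Transmission budget = 604 − 120 = 484 ms.
R ≥ L / t_tx = 5720 bits / 0.484 s = 11.8 kbps.

11.8 kbps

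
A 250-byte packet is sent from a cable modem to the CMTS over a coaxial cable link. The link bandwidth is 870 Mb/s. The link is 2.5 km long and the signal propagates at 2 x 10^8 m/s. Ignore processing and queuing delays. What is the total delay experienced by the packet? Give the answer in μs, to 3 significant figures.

L = 250 × 8 = 2000 bits.
Transmission delay = L/R = 2000 / 870000000 = 2.29885 μs.
Propagation delay = d/s = 2500 m / 200000000 m/s = 12.5 μs.
Total = 14.8 μs.

14.8 μs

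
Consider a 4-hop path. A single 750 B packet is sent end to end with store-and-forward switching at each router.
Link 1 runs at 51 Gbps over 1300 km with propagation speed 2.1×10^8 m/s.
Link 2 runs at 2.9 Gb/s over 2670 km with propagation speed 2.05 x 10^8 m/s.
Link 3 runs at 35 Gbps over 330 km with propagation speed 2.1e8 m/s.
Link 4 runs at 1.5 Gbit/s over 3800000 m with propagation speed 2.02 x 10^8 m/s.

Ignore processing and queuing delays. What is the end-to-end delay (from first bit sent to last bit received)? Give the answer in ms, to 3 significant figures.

39.6 ms

L = 750 × 8 = 6000 bits.
Transmission delays (L/R per hop): 0.000117647, 0.00206897, 0.000171429, 0.004 ms; sum = 0.00635804 ms.
Propagation delays (d/s per hop): 6.19048, 13.0244, 1.57143, 18.8119 ms; sum = 39.5982 ms.
End-to-end = 39.6 ms.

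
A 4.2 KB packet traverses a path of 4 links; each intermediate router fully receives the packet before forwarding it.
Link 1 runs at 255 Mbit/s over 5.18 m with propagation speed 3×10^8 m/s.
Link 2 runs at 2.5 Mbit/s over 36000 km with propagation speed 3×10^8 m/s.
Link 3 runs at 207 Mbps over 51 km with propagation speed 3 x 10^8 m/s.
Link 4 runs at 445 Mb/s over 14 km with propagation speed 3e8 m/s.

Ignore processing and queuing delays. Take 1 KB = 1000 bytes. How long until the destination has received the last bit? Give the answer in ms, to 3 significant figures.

134 ms

L = 33600 bits.
Transmission delays (L/R per hop): 0.131765, 13.44, 0.162319, 0.0755056 ms; sum = 13.8096 ms.
Propagation delays (d/s per hop): 1.72667e-05, 120, 0.17, 0.0466667 ms; sum = 120.217 ms.
End-to-end = 134 ms.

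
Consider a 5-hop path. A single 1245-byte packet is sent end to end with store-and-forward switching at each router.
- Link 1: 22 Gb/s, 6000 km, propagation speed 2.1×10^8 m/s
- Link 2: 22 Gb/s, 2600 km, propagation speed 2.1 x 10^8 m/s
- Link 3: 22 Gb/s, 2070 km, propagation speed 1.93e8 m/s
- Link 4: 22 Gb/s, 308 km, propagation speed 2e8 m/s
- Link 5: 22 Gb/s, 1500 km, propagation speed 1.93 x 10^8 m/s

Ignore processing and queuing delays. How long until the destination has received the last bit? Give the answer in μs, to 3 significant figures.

61000 μs

L = 1245 × 8 = 9960 bits.
Transmission delay per hop = L/R = 9960/22000000000 = 0.452727 μs; 5 hops → 2.26364 μs.
Propagation delays (d/s per hop): 28571.4, 12381, 10725.4, 1540, 7772.02 μs; sum = 60989.8 μs.
End-to-end = 61000 μs.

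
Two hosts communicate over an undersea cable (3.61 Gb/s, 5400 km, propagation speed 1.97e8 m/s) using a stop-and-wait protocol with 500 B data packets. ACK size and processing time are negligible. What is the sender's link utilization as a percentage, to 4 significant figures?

t_tx = L/R = 4000/3610000000 = 1.10803e-06 s.
t_prop = 5400000/197000000 = 0.0274112 s; RTT = 0.0548223 s.
Cycle = t_tx + RTT = 0.0548234 s.
Utilization = t_tx / cycle = 1.10803e-06/0.0548234 = 0.002021 %.

0.002021 %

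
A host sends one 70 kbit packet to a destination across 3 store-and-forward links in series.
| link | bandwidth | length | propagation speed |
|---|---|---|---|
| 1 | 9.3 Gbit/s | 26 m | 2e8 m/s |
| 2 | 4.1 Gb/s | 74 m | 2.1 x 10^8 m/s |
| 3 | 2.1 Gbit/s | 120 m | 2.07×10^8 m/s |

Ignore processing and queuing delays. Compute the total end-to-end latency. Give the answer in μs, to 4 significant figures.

L = 70000 bits.
Transmission delays (L/R per hop): 7.52688, 17.0732, 33.3333 μs; sum = 57.9334 μs.
Propagation delays (d/s per hop): 0.13, 0.352381, 0.57971 μs; sum = 1.06209 μs.
End-to-end = 59.00 μs.

59.00 μs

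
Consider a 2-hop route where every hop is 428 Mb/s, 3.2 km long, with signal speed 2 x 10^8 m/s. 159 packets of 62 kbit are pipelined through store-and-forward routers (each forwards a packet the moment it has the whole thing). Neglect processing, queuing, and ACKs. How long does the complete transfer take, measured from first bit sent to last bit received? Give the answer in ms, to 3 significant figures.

Per-hop transmission t_tx = L/R = 62000/428000000 = 0.14486 ms.
Per-hop propagation t_prop = 3200/200000000 = 0.016 ms.
Pipeline fill: first packet needs 2·t_tx to clear all hops; remaining 158 packets each add one t_tx.
Total = (2+159-1)·t_tx + 2·t_prop = 160·0.14486 + 2·0.016 = 23.2 ms.

23.2 ms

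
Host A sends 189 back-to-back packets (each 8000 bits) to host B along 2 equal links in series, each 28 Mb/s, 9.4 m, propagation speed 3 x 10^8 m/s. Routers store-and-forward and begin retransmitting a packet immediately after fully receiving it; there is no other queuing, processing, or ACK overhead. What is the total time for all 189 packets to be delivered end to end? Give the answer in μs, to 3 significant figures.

54300 μs

Per-hop transmission t_tx = L/R = 8000/28000000 = 285.714 μs.
Per-hop propagation t_prop = 9.4/300000000 = 0.0313333 μs.
Pipeline fill: first packet needs 2·t_tx to clear all hops; remaining 188 packets each add one t_tx.
Total = (2+189-1)·t_tx + 2·t_prop = 190·285.714 + 2·0.0313333 = 54300 μs.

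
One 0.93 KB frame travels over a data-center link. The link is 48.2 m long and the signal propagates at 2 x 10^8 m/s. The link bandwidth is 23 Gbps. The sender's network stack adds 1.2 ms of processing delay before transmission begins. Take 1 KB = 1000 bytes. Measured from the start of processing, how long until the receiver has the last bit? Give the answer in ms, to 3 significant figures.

L = 7440 bits.
Transmission delay = L/R = 7440 / 23000000000 = 0.000323478 ms.
Propagation delay = d/s = 48.2 m / 200000000 m/s = 0.000241 ms.
Plus processing delay 1.2 ms = 1.2 ms.
Total = 1.20 ms.

1.20 ms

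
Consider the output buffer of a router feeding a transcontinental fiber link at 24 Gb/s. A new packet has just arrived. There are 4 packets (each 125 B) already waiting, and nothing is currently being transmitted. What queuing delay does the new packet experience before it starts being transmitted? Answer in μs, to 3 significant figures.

Each queued packet: L/R = 1000/24000000000 = 0.0416667 μs.
4 queued → 0.166667 μs.
Queuing delay = 0.167 μs.

0.167 μs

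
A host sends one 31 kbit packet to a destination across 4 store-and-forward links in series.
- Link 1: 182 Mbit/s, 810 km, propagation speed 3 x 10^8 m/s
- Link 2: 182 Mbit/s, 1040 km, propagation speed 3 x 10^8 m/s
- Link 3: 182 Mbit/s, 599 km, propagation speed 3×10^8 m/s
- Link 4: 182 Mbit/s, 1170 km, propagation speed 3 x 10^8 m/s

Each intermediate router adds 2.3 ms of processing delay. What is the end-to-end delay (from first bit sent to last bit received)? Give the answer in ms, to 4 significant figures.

L = 31000 bits.
Transmission delay per hop = L/R = 31000/182000000 = 0.17033 ms; 4 hops → 0.681319 ms.
Propagation delays (d/s per hop): 2.7, 3.46667, 1.99667, 3.9 ms; sum = 12.0633 ms.
Processing at 3 router(s): 3 × 2.3 ms = 6.9 ms.
End-to-end = 19.64 ms.

19.64 ms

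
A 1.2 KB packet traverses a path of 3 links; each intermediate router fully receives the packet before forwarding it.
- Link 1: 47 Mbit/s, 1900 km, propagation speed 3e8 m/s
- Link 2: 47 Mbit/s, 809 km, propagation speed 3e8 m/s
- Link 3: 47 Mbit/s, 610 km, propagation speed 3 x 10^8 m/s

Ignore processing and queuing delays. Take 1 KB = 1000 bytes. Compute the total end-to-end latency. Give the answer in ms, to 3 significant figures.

11.7 ms

L = 9600 bits.
Transmission delay per hop = L/R = 9600/47000000 = 0.204255 ms; 3 hops → 0.612766 ms.
Propagation delays (d/s per hop): 6.33333, 2.69667, 2.03333 ms; sum = 11.0633 ms.
End-to-end = 11.7 ms.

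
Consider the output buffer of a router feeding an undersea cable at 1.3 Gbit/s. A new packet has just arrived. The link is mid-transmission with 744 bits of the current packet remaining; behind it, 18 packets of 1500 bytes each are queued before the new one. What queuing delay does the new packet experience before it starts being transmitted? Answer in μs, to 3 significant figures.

Each queued packet: L/R = 12000/1300000000 = 9.23077 μs.
18 queued → 166.154 μs.
Plus remaining 744 bits of current packet: 0.572308 μs.
Queuing delay = 167 μs.

167 μs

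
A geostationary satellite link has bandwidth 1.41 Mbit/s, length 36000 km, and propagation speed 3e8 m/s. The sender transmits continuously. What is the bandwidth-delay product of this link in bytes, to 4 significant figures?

Propagation delay = 36000000 / 300000000 = 0.12 s.
BDP = R × t_prop = 1410000 × 0.12 = 169200 bits.
In bytes: 169200/8 = 21150 bytes.

21150 bytes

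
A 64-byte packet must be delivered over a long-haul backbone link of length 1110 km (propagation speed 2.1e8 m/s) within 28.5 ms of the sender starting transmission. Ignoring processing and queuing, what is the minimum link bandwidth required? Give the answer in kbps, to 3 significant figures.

22.1 kbps

L = 512 bits.
Propagation delay = 1110000 / 210000000 = 5.28571 ms.
Transmission budget = 28.5 − 5.28571 = 23.2143 ms.
R ≥ L / t_tx = 512 bits / 0.0232143 s = 22.1 kbps.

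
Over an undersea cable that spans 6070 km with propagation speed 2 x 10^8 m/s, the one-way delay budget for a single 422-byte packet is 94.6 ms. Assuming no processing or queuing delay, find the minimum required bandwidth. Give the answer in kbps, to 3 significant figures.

L = 3376 bits.
Propagation delay = 6070000 / 200000000 = 30.35 ms.
Transmission budget = 94.6 − 30.35 = 64.25 ms.
R ≥ L / t_tx = 3376 bits / 0.06425 s = 52.5 kbps.

52.5 kbps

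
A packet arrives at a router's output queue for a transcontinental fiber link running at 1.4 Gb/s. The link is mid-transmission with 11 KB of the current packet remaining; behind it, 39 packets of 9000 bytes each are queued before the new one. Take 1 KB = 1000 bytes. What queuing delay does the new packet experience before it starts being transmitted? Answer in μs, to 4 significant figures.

Each queued packet: L/R = 72000/1400000000 = 51.4286 μs.
39 queued → 2005.71 μs.
Plus remaining 88000 bits of current packet: 62.8571 μs.
Queuing delay = 2069 μs.

2069 μs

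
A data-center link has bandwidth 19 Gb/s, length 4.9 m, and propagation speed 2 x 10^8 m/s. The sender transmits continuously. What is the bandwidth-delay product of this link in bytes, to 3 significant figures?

58.2 bytes

Propagation delay = 4.9 / 200000000 = 2.45e-08 s.
BDP = R × t_prop = 19000000000 × 2.45e-08 = 465.5 bits.
In bytes: 465.5/8 = 58.2 bytes.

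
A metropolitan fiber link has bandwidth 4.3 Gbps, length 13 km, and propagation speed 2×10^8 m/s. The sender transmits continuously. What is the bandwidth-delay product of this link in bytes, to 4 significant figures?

34940 bytes

Propagation delay = 13000 / 200000000 = 6.5e-05 s.
BDP = R × t_prop = 4300000000 × 6.5e-05 = 279500 bits.
In bytes: 279500/8 = 34940 bytes.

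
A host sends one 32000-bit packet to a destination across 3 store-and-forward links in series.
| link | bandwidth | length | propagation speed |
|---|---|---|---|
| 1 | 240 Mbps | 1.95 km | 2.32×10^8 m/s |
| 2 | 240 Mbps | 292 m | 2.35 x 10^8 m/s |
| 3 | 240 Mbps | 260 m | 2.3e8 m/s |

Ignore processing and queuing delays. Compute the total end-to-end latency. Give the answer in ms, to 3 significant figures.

Transmission delay per hop = L/R = 32000/240000000 = 0.133333 ms; 3 hops → 0.4 ms.
Propagation delays (d/s per hop): 0.00840517, 0.00124255, 0.00113043 ms; sum = 0.0107782 ms.
End-to-end = 0.411 ms.

0.411 ms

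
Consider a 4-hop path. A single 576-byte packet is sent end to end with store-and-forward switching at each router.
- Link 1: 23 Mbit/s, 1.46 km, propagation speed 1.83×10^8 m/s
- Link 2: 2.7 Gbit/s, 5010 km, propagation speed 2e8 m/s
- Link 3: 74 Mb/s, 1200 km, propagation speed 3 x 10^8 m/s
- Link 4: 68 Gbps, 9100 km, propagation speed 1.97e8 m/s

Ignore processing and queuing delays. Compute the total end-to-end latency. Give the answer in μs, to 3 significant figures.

L = 576 × 8 = 4608 bits.
Transmission delays (L/R per hop): 200.348, 1.70667, 62.2703, 0.0677647 μs; sum = 264.393 μs.
Propagation delays (d/s per hop): 7.97814, 25050, 4000, 46192.9 μs; sum = 75250.9 μs.
End-to-end = 75500 μs.

75500 μs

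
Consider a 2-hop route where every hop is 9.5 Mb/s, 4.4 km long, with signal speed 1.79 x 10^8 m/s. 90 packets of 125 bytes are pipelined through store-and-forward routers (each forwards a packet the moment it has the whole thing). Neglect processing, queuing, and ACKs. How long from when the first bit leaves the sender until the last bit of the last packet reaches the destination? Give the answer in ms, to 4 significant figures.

9.628 ms

Per-hop transmission t_tx = L/R = 1000/9500000 = 0.105263 ms.
Per-hop propagation t_prop = 4400/179000000 = 0.024581 ms.
Pipeline fill: first packet needs 2·t_tx to clear all hops; remaining 89 packets each add one t_tx.
Total = (2+90-1)·t_tx + 2·t_prop = 91·0.105263 + 2·0.024581 = 9.628 ms.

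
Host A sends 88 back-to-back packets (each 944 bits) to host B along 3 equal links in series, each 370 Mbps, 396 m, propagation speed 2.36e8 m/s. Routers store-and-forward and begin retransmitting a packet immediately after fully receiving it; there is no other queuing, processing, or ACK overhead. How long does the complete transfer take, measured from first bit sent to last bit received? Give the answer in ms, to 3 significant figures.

Per-hop transmission t_tx = L/R = 944/370000000 = 0.00255135 ms.
Per-hop propagation t_prop = 396/236000000 = 0.00167797 ms.
Pipeline fill: first packet needs 3·t_tx to clear all hops; remaining 87 packets each add one t_tx.
Total = (3+88-1)·t_tx + 3·t_prop = 90·0.00255135 + 3·0.00167797 = 0.235 ms.

0.235 ms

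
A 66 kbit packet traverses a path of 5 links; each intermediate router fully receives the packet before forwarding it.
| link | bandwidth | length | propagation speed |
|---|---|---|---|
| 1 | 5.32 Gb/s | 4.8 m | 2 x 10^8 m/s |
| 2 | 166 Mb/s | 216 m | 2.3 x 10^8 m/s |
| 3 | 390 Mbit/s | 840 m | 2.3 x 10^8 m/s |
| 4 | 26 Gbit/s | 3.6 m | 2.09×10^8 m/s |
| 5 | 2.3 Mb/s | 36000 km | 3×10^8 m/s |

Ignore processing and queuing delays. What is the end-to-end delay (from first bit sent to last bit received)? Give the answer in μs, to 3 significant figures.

L = 66000 bits.
Transmission delays (L/R per hop): 12.406, 397.59, 169.231, 2.53846, 28695.7 μs; sum = 29277.4 μs.
Propagation delays (d/s per hop): 0.024, 0.93913, 3.65217, 0.0172249, 120000 μs; sum = 120005 μs.
End-to-end = 149000 μs.

149000 μs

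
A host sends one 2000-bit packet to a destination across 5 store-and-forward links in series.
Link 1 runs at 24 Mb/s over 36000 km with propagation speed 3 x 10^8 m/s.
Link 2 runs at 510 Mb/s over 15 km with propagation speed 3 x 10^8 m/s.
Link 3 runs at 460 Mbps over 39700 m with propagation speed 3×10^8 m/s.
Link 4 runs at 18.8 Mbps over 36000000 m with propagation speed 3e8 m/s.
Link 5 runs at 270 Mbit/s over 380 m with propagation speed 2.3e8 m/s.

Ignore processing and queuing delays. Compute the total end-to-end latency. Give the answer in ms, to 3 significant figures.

Transmission delays (L/R per hop): 0.0833333, 0.00392157, 0.00434783, 0.106383, 0.00740741 ms; sum = 0.205393 ms.
Propagation delays (d/s per hop): 120, 0.05, 0.132333, 120, 0.00165217 ms; sum = 240.184 ms.
End-to-end = 240 ms.

240 ms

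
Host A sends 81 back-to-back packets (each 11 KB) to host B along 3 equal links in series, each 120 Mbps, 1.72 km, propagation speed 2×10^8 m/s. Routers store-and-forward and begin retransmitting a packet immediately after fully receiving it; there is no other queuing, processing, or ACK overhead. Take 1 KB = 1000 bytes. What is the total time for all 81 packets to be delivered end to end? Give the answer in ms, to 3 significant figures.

Per-hop transmission t_tx = L/R = 88000/120000000 = 0.733333 ms.
Per-hop propagation t_prop = 1720/200000000 = 0.0086 ms.
Pipeline fill: first packet needs 3·t_tx to clear all hops; remaining 80 packets each add one t_tx.
Total = (3+81-1)·t_tx + 3·t_prop = 83·0.733333 + 3·0.0086 = 60.9 ms.

60.9 ms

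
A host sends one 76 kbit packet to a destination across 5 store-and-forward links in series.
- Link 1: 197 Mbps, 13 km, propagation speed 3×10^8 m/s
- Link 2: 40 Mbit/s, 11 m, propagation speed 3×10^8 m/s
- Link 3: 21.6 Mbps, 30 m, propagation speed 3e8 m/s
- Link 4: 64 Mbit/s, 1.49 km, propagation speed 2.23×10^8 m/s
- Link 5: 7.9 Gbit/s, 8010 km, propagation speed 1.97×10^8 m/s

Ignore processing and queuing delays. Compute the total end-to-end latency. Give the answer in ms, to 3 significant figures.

47.7 ms

L = 76000 bits.
Transmission delays (L/R per hop): 0.385787, 1.9, 3.51852, 1.1875, 0.00962025 ms; sum = 7.00143 ms.
Propagation delays (d/s per hop): 0.0433333, 3.66667e-05, 0.0001, 0.00668161, 40.6599 ms; sum = 40.7101 ms.
End-to-end = 47.7 ms.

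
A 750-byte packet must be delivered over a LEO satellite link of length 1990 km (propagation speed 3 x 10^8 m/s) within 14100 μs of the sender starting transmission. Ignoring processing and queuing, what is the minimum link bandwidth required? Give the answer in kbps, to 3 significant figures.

L = 6000 bits.
Propagation delay = 1990000 / 300000000 = 6633.33 μs.
Transmission budget = 14100 − 6633.33 = 7466.67 μs.
R ≥ L / t_tx = 6000 bits / 0.00746667 s = 804 kbps.

804 kbps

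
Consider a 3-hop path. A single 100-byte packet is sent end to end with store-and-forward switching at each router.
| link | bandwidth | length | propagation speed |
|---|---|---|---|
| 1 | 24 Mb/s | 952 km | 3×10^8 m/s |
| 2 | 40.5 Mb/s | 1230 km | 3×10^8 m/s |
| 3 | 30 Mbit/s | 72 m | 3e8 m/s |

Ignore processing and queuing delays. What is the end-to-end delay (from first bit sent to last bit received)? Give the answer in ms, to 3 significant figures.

7.35 ms

L = 100 × 8 = 800 bits.
Transmission delays (L/R per hop): 0.0333333, 0.0197531, 0.0266667 ms; sum = 0.0797531 ms.
Propagation delays (d/s per hop): 3.17333, 4.1, 0.00024 ms; sum = 7.27357 ms.
End-to-end = 7.35 ms.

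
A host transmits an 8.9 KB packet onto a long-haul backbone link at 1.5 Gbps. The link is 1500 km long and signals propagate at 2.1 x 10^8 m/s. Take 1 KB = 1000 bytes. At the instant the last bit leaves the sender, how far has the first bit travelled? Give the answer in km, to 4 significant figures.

t_tx = L/R = 71200/1500000000 = 4.74667e-05 s.
Distance = s × t_tx = 210000000 × 4.74667e-05 = 9.968 km.

9.968 km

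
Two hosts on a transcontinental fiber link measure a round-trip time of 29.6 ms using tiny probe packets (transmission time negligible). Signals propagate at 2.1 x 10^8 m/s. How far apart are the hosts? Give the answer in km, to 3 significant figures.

3110 km

One-way propagation = RTT/2 = 14.8 ms.
d = s × t = 210000000 × 0.0148 = 3110 km.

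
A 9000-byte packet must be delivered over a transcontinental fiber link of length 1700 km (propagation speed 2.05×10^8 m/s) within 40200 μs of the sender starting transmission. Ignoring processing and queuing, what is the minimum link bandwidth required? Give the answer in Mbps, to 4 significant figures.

L = 72000 bits.
Propagation delay = 1700000 / 2.05e+08 = 8292.68 μs.
Transmission budget = 40200 − 8292.68 = 31907.3 μs.
R ≥ L / t_tx = 72000 bits / 0.0319073 s = 2.257 Mbps.

2.257 Mbps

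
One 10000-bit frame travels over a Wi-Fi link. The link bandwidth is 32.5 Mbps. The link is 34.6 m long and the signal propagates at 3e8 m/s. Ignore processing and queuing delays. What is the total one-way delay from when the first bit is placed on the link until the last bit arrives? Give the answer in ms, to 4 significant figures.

Transmission delay = L/R = 10000 / 32500000 = 0.307692 ms.
Propagation delay = d/s = 34.6 m / 300000000 m/s = 0.000115333 ms.
Total = 0.3078 ms.

0.3078 ms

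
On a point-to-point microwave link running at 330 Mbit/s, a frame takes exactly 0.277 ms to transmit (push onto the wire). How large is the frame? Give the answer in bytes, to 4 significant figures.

11430 bytes

L = R × t_tx = 330000000 b/s × 0.000277 s = 91410 bits.
In bytes: 91410 / 8 = 11430 bytes.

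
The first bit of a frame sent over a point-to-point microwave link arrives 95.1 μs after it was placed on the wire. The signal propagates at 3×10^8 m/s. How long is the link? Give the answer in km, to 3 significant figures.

d = s × t_prop = 300000000 × 9.51e-05 = 28.5 km.

28.5 km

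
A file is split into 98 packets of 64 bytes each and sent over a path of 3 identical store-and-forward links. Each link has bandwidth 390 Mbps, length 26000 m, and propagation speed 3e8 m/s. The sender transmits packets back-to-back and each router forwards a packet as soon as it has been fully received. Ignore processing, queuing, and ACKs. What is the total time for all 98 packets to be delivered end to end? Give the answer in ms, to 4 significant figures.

0.3913 ms

Per-hop transmission t_tx = L/R = 512/390000000 = 0.00131282 ms.
Per-hop propagation t_prop = 26000/300000000 = 0.0866667 ms.
Pipeline fill: first packet needs 3·t_tx to clear all hops; remaining 97 packets each add one t_tx.
Total = (3+98-1)·t_tx + 3·t_prop = 100·0.00131282 + 3·0.0866667 = 0.3913 ms.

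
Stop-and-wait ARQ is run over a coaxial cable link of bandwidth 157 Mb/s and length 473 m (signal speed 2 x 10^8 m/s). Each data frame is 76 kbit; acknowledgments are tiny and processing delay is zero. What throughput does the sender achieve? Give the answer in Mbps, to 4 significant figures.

t_tx = L/R = 76000/157000000 = 0.000484076 s.
t_prop = 473/200000000 = 2.365e-06 s; RTT = 4.73e-06 s.
Cycle = t_tx + RTT = 0.000488806 s.
Throughput = L / cycle = 76000 / 0.000488806 = 155.5 Mbps.

155.5 Mbps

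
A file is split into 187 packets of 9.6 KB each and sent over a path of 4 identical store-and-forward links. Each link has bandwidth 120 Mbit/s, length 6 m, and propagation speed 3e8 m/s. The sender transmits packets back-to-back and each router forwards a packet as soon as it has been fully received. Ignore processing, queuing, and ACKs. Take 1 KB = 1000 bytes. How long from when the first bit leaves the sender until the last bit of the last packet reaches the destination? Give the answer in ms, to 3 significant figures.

Per-hop transmission t_tx = L/R = 76800/120000000 = 0.64 ms.
Per-hop propagation t_prop = 6/300000000 = 2e-05 ms.
Pipeline fill: first packet needs 4·t_tx to clear all hops; remaining 186 packets each add one t_tx.
Total = (4+187-1)·t_tx + 4·t_prop = 190·0.64 + 4·2e-05 = 122 ms.

122 ms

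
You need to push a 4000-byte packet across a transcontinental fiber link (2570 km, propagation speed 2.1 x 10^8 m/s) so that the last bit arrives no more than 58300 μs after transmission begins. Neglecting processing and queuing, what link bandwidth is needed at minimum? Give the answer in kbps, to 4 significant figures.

694.7 kbps

L = 32000 bits.
Propagation delay = 2570000 / 210000000 = 12238.1 μs.
Transmission budget = 58300 − 12238.1 = 46061.9 μs.
R ≥ L / t_tx = 32000 bits / 0.0460619 s = 694.7 kbps.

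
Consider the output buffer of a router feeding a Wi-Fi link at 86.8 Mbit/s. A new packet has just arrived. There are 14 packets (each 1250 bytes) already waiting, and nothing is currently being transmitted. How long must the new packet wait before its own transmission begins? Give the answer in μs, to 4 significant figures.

Each queued packet: L/R = 10000/86800000 = 115.207 μs.
14 queued → 1612.9 μs.
Queuing delay = 1613 μs.

1613 μs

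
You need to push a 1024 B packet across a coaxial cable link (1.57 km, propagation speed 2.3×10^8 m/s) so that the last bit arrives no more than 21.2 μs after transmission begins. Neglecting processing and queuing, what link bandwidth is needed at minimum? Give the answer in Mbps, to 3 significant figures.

570 Mbps

L = 8192 bits.
Propagation delay = 1570 / 2.3e+08 = 6.82609 μs.
Transmission budget = 21.2 − 6.82609 = 14.3739 μs.
R ≥ L / t_tx = 8192 bits / 1.43739e-05 s = 570 Mbps.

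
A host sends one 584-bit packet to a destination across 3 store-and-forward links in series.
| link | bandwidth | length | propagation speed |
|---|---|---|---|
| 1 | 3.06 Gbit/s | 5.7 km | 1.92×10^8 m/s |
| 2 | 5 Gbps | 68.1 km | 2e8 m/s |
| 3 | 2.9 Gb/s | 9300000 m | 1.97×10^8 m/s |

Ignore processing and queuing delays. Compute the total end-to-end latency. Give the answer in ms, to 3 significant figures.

Transmission delays (L/R per hop): 0.00019085, 0.0001168, 0.000201379 ms; sum = 0.000509029 ms.
Propagation delays (d/s per hop): 0.0296875, 0.3405, 47.2081 ms; sum = 47.5783 ms.
End-to-end = 47.6 ms.

47.6 ms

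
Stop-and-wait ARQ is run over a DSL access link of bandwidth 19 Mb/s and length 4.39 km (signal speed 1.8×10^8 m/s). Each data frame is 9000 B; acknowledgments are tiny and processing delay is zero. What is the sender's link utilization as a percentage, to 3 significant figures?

t_tx = L/R = 72000/19000000 = 0.00378947 s.
t_prop = 4390/180000000 = 2.43889e-05 s; RTT = 4.87778e-05 s.
Cycle = t_tx + RTT = 0.00383825 s.
Utilization = t_tx / cycle = 0.00378947/0.00383825 = 98.7 %.

98.7 %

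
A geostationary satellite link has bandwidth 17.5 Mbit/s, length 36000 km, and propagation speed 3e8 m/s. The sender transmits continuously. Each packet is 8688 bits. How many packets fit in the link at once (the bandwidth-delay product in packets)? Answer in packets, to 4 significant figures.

241.7 packets

Propagation delay = 36000000 / 300000000 = 0.12 s.
BDP = R × t_prop = 17500000 × 0.12 = 2100000 bits.
In packets of 8688 bits: 241.7 packets.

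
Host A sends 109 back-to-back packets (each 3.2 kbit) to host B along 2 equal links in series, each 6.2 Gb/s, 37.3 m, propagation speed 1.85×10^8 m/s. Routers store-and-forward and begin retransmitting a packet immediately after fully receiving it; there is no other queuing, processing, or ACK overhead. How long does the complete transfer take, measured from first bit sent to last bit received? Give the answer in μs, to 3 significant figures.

Per-hop transmission t_tx = L/R = 3200/6200000000 = 0.516129 μs.
Per-hop propagation t_prop = 37.3/185000000 = 0.201622 μs.
Pipeline fill: first packet needs 2·t_tx to clear all hops; remaining 108 packets each add one t_tx.
Total = (2+109-1)·t_tx + 2·t_prop = 110·0.516129 + 2·0.201622 = 57.2 μs.

57.2 μs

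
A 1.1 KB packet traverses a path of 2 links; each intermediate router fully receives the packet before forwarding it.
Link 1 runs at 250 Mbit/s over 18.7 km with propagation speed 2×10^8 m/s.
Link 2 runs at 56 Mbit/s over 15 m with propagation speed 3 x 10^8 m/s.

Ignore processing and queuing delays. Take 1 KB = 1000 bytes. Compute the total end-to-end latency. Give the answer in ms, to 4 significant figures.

L = 8800 bits.
Transmission delays (L/R per hop): 0.0352, 0.157143 ms; sum = 0.192343 ms.
Propagation delays (d/s per hop): 0.0935, 5e-05 ms; sum = 0.09355 ms.
End-to-end = 0.2859 ms.

0.2859 ms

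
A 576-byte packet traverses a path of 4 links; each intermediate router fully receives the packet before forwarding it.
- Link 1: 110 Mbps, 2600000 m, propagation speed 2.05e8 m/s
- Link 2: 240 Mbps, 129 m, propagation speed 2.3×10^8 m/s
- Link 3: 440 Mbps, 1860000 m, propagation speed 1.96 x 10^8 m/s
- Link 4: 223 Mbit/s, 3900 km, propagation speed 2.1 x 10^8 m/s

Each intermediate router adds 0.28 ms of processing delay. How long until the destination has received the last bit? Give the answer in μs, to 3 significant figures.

L = 576 × 8 = 4608 bits.
Transmission delays (L/R per hop): 41.8909, 19.2, 10.4727, 20.6637 μs; sum = 92.2273 μs.
Propagation delays (d/s per hop): 12682.9, 0.56087, 9489.8, 18571.4 μs; sum = 40744.7 μs.
Processing at 3 router(s): 3 × 0.28 ms = 840 μs.
End-to-end = 41700 μs.

41700 μs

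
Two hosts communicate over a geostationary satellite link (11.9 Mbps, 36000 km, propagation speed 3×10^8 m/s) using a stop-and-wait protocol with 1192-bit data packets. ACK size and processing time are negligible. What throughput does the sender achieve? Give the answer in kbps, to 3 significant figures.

t_tx = L/R = 1192/11900000 = 0.000100168 s.
t_prop = 36000000/300000000 = 0.12 s; RTT = 0.24 s.
Cycle = t_tx + RTT = 0.2401 s.
Throughput = L / cycle = 1192 / 0.2401 = 4.96 kbps.

4.96 kbps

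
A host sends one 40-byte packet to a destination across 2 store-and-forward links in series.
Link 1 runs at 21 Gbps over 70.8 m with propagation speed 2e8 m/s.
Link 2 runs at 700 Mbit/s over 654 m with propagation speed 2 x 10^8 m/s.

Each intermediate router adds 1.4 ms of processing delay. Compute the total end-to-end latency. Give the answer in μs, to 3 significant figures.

1400 μs

L = 40 × 8 = 320 bits.
Transmission delays (L/R per hop): 0.0152381, 0.457143 μs; sum = 0.472381 μs.
Propagation delays (d/s per hop): 0.354, 3.27 μs; sum = 3.624 μs.
Processing at 1 router(s): 1 × 1.4 ms = 1400 μs.
End-to-end = 1400 μs.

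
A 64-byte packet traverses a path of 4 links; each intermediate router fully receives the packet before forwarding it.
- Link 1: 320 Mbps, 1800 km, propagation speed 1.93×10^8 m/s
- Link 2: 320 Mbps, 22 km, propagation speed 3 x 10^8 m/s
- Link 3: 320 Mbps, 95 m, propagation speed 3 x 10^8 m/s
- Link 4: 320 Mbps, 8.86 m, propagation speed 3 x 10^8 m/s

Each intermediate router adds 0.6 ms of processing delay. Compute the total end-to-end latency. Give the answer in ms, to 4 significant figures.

11.21 ms

L = 64 × 8 = 512 bits.
Transmission delay per hop = L/R = 512/320000000 = 0.0016 ms; 4 hops → 0.0064 ms.
Propagation delays (d/s per hop): 9.32642, 0.0733333, 0.000316667, 2.95333e-05 ms; sum = 9.4001 ms.
Processing at 3 router(s): 3 × 0.6 ms = 1.8 ms.
End-to-end = 11.21 ms.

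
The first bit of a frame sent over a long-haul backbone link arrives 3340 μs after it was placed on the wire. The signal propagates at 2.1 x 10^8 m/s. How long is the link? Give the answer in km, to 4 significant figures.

701.4 km

d = s × t_prop = 210000000 × 0.00334 = 701.4 km.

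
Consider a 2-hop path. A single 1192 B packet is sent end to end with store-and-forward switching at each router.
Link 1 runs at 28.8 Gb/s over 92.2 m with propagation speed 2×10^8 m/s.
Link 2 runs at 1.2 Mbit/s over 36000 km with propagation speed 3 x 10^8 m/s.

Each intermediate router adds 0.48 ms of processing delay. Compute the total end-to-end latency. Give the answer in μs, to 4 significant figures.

L = 1192 × 8 = 9536 bits.
Transmission delays (L/R per hop): 0.331111, 7946.67 μs; sum = 7947 μs.
Propagation delays (d/s per hop): 0.461, 120000 μs; sum = 120000 μs.
Processing at 1 router(s): 1 × 0.48 ms = 480 μs.
End-to-end = 128400 μs.

128400 μs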